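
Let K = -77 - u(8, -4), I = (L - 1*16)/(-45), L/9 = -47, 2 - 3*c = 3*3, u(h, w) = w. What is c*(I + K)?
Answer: 19922/135 ≈ 147.57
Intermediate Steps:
c = -7/3 (c = ⅔ - 3 = -7/3 ≈ -2.3333)
L = -423 (L = 9*(-47) = -423)
I = 439/45 (I = (-423 - 1*16)/(-45) = (-423 - 16)*(-1/45) = -439*(-1/45) = 439/45 ≈ 9.7556)
K = -73 (K = -77 - 1*(-4) = -77 + 4 = -73)
c*(I + K) = -7*(439/45 - 73)/3 = -7/3*(-2846/45) = 19922/135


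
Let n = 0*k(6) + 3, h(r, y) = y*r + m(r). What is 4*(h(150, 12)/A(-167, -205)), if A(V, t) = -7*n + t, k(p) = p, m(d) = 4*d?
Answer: -4800/113 ≈ -42.478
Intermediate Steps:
h(r, y) = 4*r + r*y (h(r, y) = y*r + 4*r = r*y + 4*r = 4*r + r*y)
n = 3 (n = 0*6 + 3 = 0 + 3 = 3)
A(V, t) = -21 + t (A(V, t) = -7*3 + t = -21 + t)
4*(h(150, 12)/A(-167, -205)) = 4*((150*(4 + 12))/(-21 - 205)) = 4*((150*16)/(-226)) = 4*(2400*(-1/226)) = 4*(-1200/113) = -4800/113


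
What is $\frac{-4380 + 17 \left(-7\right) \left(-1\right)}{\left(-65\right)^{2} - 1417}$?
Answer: $- \frac{4261}{2808} \approx -1.5175$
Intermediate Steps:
$\frac{-4380 + 17 \left(-7\right) \left(-1\right)}{\left(-65\right)^{2} - 1417} = \frac{-4380 - -119}{4225 - 1417} = \frac{-4380 + 119}{2808} = \left(-4261\right) \frac{1}{2808} = - \frac{4261}{2808}$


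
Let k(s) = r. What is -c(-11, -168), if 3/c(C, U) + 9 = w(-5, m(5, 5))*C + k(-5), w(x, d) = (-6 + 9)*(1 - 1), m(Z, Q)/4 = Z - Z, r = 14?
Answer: -3/5 ≈ -0.60000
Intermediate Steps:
k(s) = 14
m(Z, Q) = 0 (m(Z, Q) = 4*(Z - Z) = 4*0 = 0)
w(x, d) = 0 (w(x, d) = 3*0 = 0)
c(C, U) = 3/5 (c(C, U) = 3/(-9 + (0*C + 14)) = 3/(-9 + (0 + 14)) = 3/(-9 + 14) = 3/5)
-c(-11, -168) = -1*3/5 = -3/5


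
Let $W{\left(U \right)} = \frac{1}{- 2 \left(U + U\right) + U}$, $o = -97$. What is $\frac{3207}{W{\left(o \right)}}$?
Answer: $933237$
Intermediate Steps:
$W{\left(U \right)} = - \frac{1}{3 U}$ ($W{\left(U \right)} = \frac{1}{- 2 \cdot 2 U + U} = \frac{1}{- 4 U + U} = \frac{1}{\left(-3\right) U} = - \frac{1}{3 U}$)
$\frac{3207}{W{\left(o \right)}} = \frac{3207}{\left(- \frac{1}{3}\right) \frac{1}{-97}} = \frac{3207}{\left(- \frac{1}{3}\right) \left(- \frac{1}{97}\right)} = 3207 \frac{1}{\frac{1}{291}} = 3207 \cdot 291 = 933237$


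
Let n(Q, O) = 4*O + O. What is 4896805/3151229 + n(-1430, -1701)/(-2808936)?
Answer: 1531290339125/983511175816 ≈ 1.5570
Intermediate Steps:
n(Q, O) = 5*O
4896805/3151229 + n(-1430, -1701)/(-2808936) = 4896805/3151229 + (5*(-1701))/(-2808936) = 4896805*(1/3151229) - 8505*(-1/2808936) = 4896805/3151229 + 945/312104 = 1531290339125/983511175816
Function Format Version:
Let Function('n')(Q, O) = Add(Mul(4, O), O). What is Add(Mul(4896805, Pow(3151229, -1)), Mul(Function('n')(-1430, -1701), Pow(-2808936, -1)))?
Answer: Rational(1531290339125, 983511175816) ≈ 1.5570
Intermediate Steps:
Function('n')(Q, O) = Mul(5, O)
Add(Mul(4896805, Pow(3151229, -1)), Mul(Function('n')(-1430, -1701), Pow(-2808936, -1))) = Add(Mul(4896805, Pow(3151229, -1)), Mul(Mul(5, -1701), Pow(-2808936, -1))) = Add(Mul(4896805, Rational(1, 3151229)), Mul(-8505, Rational(-1, 2808936))) = Add(Rational(4896805, 3151229), Rational(945, 312104)) = Rational(1531290339125, 983511175816)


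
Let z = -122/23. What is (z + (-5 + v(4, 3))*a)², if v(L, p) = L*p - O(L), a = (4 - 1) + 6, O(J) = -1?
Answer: 2353156/529 ≈ 4448.3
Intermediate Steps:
a = 9 (a = 3 + 6 = 9)
v(L, p) = 1 + L*p (v(L, p) = L*p - 1*(-1) = L*p + 1 = 1 + L*p)
z = -122/23 (z = -122*1/23 = -122/23 ≈ -5.3043)
(z + (-5 + v(4, 3))*a)² = (-122/23 + (-5 + (1 + 4*3))*9)² = (-122/23 + (-5 + (1 + 12))*9)² = (-122/23 + (-5 + 13)*9)² = (-122/23 + 8*9)² = (-122/23 + 72)² = (1534/23)² = 2353156/529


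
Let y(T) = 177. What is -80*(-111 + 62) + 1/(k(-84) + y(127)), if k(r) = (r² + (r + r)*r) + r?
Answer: 83343121/21261 ≈ 3920.0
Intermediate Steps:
k(r) = r + 3*r² (k(r) = (r² + (2*r)*r) + r = (r² + 2*r²) + r = 3*r² + r = r + 3*r²)
-80*(-111 + 62) + 1/(k(-84) + y(127)) = -80*(-111 + 62) + 1/(-84*(1 + 3*(-84)) + 177) = -80*(-49) + 1/(-84*(1 - 252) + 177) = 3920 + 1/(-84*(-251) + 177) = 3920 + 1/(21084 + 177) = 3920 + 1/21261 = 83343121/21261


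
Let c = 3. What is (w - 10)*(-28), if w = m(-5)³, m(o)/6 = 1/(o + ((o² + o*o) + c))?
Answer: 35833/128 ≈ 279.95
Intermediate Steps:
m(o) = 6/(3 + o + 2*o²) (m(o) = 6/(o + ((o² + o*o) + 3)) = 6/(o + ((o² + o²) + 3)) = 6/(o + (2*o² + 3)) = 6/(o + (3 + 2*o²)) = 6/(3 + o + 2*o²))
w = 1/512 (w = (6/(3 - 5 + 2*(-5)²))³ = (6/(3 - 5 + 2*25))³ = (6/(3 - 5 + 50))³ = (6/48)³ = (6*(1/48))³ = (⅛)³ = 1/512 ≈ 0.0019531)
(w - 10)*(-28) = (1/512 - 10)*(-28) = -5119/512*(-28) = 35833/128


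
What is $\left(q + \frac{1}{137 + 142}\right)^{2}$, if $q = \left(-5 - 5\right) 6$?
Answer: $\frac{280194121}{77841} \approx 3599.6$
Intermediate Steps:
$q = -60$ ($q = \left(-10\right) 6 = -60$)
$\left(q + \frac{1}{137 + 142}\right)^{2} = \left(-60 + \frac{1}{137 + 142}\right)^{2} = \left(-60 + \frac{1}{279}\right)^{2} = \left(- \frac{16739}{279}\right)^{2} = \frac{280194121}{77841}$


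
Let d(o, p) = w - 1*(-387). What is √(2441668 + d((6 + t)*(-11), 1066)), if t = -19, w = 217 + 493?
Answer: √2442765 ≈ 1562.9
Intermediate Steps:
w = 710
d(o, p) = 1097 (d(o, p) = 710 - 1*(-387) = 710 + 387 = 1097)
√(2441668 + d((6 + t)*(-11), 1066)) = √(2441668 + 1097) = √2442765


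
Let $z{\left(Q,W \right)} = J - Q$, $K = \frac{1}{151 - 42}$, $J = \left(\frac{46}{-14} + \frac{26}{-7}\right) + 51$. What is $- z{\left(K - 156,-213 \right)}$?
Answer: $- \frac{21799}{109} \approx -199.99$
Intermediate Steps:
$J = 44$ ($J = \left(46 \left(- \frac{1}{14}\right) + 26 \left(- \frac{1}{7}\right)\right) + 51 = \left(- \frac{23}{7} - \frac{26}{7}\right) + 51 = -7 + 51 = 44$)
$K = \frac{1}{109} \approx 0.0091743$
$z{\left(Q,W \right)} = 44 - Q$
$- z{\left(K - 156,-213 \right)} = - (44 - \left(\frac{1}{109} - 156\right)) = - (44 - - \frac{17003}{109}) = - (44 + \frac{17003}{109}) = \left(-1\right) \frac{21799}{109} = - \frac{21799}{109}$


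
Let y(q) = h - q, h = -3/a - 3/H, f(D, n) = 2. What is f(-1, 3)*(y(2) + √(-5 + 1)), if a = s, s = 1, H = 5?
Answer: -56/5 + 4*I ≈ -11.2 + 4.0*I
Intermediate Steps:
a = 1
h = -18/5 (h = -3/1 - 3/5 = -3*1 - 3*⅕ = -3 - ⅗ = -18/5 ≈ -3.6000)
y(q) = -18/5 - q
f(-1, 3)*(y(2) + √(-5 + 1)) = 2*((-18/5 - 1*2) + √(-5 + 1)) = 2*((-18/5 - 2) + √(-4)) = 2*(-28/5 + 2*I) = -56/5 + 4*I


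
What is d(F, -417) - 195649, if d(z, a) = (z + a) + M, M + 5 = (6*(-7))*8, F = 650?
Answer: -195757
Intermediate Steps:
M = -341 (M = -5 + (6*(-7))*8 = -5 - 42*8 = -5 - 336 = -341)
d(z, a) = -341 + a + z (d(z, a) = (z + a) - 341 = (a + z) - 341 = -341 + a + z)
d(F, -417) - 195649 = (-341 - 417 + 650) - 195649 = -108 - 195649 = -195757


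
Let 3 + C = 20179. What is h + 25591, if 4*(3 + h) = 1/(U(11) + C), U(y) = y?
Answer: 2066179825/80748 ≈ 25588.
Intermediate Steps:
C = 20176 (C = -3 + 20179 = 20176)
h = -242243/80748 (h = -3 + 1/(4*(11 + 20176)) = -3 + (¼)/20187 = -3 + (¼)*(1/20187) = -3 + 1/80748 = -242243/80748 ≈ -3.0000)
h + 25591 = -242243/80748 + 25591 = 2066179825/80748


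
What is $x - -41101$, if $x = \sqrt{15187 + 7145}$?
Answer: $41101 + 2 \sqrt{5583} \approx 41250.0$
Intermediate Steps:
$x = 2 \sqrt{5583}$ ($x = \sqrt{22332} = 2 \sqrt{5583} \approx 149.44$)
$x - -41101 = 2 \sqrt{5583} - -41101 = 2 \sqrt{5583} + 41101 = 41101 + 2 \sqrt{5583}$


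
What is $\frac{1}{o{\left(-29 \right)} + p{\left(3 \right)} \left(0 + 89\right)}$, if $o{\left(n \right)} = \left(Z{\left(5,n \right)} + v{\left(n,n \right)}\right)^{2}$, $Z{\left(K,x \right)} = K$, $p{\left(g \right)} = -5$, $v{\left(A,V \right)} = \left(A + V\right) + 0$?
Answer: $\frac{1}{2364} \approx 0.00042301$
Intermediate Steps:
$v{\left(A,V \right)} = A + V$
$o{\left(n \right)} = \left(5 + 2 n\right)^{2}$ ($o{\left(n \right)} = \left(5 + \left(n + n\right)\right)^{2} = \left(5 + 2 n\right)^{2}$)
$\frac{1}{o{\left(-29 \right)} + p{\left(3 \right)} \left(0 + 89\right)} = \frac{1}{\left(5 + 2 \left(-29\right)\right)^{2} - 5 \left(0 + 89\right)} = \frac{1}{\left(5 - 58\right)^{2} - 445} = \frac{1}{\left(-53\right)^{2} - 445} = \frac{1}{2809 - 445} = \frac{1}{2364}$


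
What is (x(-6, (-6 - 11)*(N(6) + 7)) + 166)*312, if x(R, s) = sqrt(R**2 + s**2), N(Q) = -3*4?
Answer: 51792 + 312*sqrt(7261) ≈ 78378.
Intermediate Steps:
N(Q) = -12
(x(-6, (-6 - 11)*(N(6) + 7)) + 166)*312 = (sqrt((-6)**2 + ((-6 - 11)*(-12 + 7))**2) + 166)*312 = (sqrt(36 + (-17*(-5))**2) + 166)*312 = (sqrt(36 + 85**2) + 166)*312 = (sqrt(36 + 7225) + 166)*312 = (sqrt(7261) + 166)*312 = (166 + sqrt(7261))*312 = 51792 + 312*sqrt(7261)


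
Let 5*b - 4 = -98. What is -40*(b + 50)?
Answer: -1248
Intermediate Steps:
b = -94/5 (b = ⅘ + (⅕)*(-98) = ⅘ - 98/5 = -94/5 ≈ -18.800)
-40*(b + 50) = -40*(-94/5 + 50) = -40*156/5 = -1248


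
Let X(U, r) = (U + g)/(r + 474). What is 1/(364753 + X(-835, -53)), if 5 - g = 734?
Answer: 421/153559449 ≈ 2.7416e-6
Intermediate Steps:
g = -729 (g = 5 - 1*734 = 5 - 734 = -729)
X(U, r) = (-729 + U)/(474 + r) (X(U, r) = (U - 729)/(r + 474) = (-729 + U)/(474 + r))
1/(364753 + X(-835, -53)) = 1/(364753 + (-729 - 835)/(474 - 53)) = 1/(364753 - 1564/421) = 1/(153559449/421) = 421/153559449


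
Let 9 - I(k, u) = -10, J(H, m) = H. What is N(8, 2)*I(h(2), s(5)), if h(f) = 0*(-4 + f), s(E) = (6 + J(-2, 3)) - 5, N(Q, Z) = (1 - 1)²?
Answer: 0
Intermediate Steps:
N(Q, Z) = 0 (N(Q, Z) = 0² = 0)
s(E) = -1 (s(E) = (6 - 2) - 5 = 4 - 5 = -1)
h(f) = 0
I(k, u) = 19 (I(k, u) = 9 - 1*(-10) = 9 + 10 = 19)
N(8, 2)*I(h(2), s(5)) = 0*19 = 0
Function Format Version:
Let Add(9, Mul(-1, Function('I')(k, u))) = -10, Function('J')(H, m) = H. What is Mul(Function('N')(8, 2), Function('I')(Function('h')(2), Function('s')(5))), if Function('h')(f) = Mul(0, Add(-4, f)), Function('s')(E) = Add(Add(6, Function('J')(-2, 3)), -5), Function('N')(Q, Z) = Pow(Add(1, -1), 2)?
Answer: 0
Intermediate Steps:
Function('N')(Q, Z) = 0 (Function('N')(Q, Z) = Pow(0, 2) = 0)
Function('s')(E) = -1 (Function('s')(E) = Add(Add(6, -2), -5) = Add(4, -5) = -1)
Function('h')(f) = 0
Function('I')(k, u) = 19 (Function('I')(k, u) = Add(9, Mul(-1, -10)) = Add(9, 10) = 19)
Mul(Function('N')(8, 2), Function('I')(Function('h')(2), Function('s')(5))) = Mul(0, 19) = 0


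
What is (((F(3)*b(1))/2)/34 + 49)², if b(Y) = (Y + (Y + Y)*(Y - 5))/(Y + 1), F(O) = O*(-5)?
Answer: 45819361/18496 ≈ 2477.3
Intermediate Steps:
F(O) = -5*O
b(Y) = (Y + 2*Y*(-5 + Y))/(1 + Y) (b(Y) = (Y + (2*Y)*(-5 + Y))/(1 + Y) = (Y + 2*Y*(-5 + Y))/(1 + Y))
(((F(3)*b(1))/2)/34 + 49)² = ((((-5*3)*(1*(-9 + 2*1)/(1 + 1)))/2)/34 + 49)² = ((-15*(-9 + 2)/2*(½))*(1/34) + 49)² = ((-15*(-7)/2*(½))*(1/34) + 49)² = ((-15*(-7/2)*(½))*(1/34) + 49)² = (((105/2)*(½))*(1/34) + 49)² = ((105/4)*(1/34) + 49)² = (105/136 + 49)² = (6769/136)² = 45819361/18496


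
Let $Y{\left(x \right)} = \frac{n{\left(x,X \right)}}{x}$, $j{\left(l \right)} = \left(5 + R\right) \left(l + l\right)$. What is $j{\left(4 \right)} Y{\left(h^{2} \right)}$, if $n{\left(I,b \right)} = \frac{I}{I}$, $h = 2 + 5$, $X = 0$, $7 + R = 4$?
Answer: $\frac{16}{49} \approx 0.32653$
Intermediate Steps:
$R = -3$ ($R = -7 + 4 = -3$)
$j{\left(l \right)} = 4 l$ ($j{\left(l \right)} = \left(5 - 3\right) \left(l + l\right) = 2 \cdot 2 l = 4 l$)
$h = 7$
$n{\left(I,b \right)} = 1$
$Y{\left(x \right)} = \frac{1}{x}$ ($Y{\left(x \right)} = 1 \frac{1}{x} = \frac{1}{x}$)
$j{\left(4 \right)} Y{\left(h^{2} \right)} = \frac{4 \cdot 4}{7^{2}} = \frac{16}{49}$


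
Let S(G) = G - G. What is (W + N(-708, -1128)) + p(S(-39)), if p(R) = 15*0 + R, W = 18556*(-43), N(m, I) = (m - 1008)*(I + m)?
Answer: 2352668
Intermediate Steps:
N(m, I) = (-1008 + m)*(I + m)
W = -797908
S(G) = 0
p(R) = R (p(R) = 0 + R = R)
(W + N(-708, -1128)) + p(S(-39)) = (-797908 + ((-708)² - 1008*(-1128) - 1008*(-708) - 1128*(-708))) + 0 = (-797908 + (501264 + 1137024 + 713664 + 798624)) + 0 = (-797908 + 3150576) + 0 = 2352668 + 0 = 2352668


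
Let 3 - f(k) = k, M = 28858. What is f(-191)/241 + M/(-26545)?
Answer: -1805048/6397345 ≈ -0.28216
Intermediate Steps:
f(k) = 3 - k
f(-191)/241 + M/(-26545) = (3 - 1*(-191))/241 + 28858/(-26545) = (3 + 191)*(1/241) + 28858*(-1/26545) = 194*(1/241) - 28858/26545 = 194/241 - 28858/26545 = -1805048/6397345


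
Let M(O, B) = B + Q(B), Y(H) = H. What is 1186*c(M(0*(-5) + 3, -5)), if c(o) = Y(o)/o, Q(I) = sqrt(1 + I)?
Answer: 1186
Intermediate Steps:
M(O, B) = B + sqrt(1 + B)
c(o) = 1 (c(o) = o/o = 1)
1186*c(M(0*(-5) + 3, -5)) = 1186*1 = 1186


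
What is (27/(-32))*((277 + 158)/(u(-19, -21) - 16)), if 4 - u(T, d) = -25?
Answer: -11745/416 ≈ -28.233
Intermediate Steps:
u(T, d) = 29 (u(T, d) = 4 - 1*(-25) = 4 + 25 = 29)
(27/(-32))*((277 + 158)/(u(-19, -21) - 16)) = (27/(-32))*((277 + 158)/(29 - 16)) = (27*(-1/32))*(435/13) = -11745/(32*13) = -27/32*435/13 = -11745/416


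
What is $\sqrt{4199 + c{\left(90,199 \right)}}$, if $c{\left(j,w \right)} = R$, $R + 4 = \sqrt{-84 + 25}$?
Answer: $\sqrt{4195 + i \sqrt{59}} \approx 64.769 + 0.0593 i$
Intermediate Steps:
$R = -4 + i \sqrt{59}$ ($R = -4 + \sqrt{-84 + 25} = -4 + \sqrt{-59} = -4 + i \sqrt{59} \approx -4.0 + 7.6811 i$)
$c{\left(j,w \right)} = -4 + i \sqrt{59}$
$\sqrt{4199 + c{\left(90,199 \right)}} = \sqrt{4199 - \left(4 - i \sqrt{59}\right)} = \sqrt{4195 + i \sqrt{59}}$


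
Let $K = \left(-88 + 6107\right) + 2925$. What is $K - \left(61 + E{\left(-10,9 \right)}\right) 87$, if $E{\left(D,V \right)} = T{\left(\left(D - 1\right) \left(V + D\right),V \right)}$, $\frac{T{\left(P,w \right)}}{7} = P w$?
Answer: $-56654$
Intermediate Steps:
$T{\left(P,w \right)} = 7 P w$
$E{\left(D,V \right)} = 7 V \left(-1 + D\right) \left(D + V\right)$ ($E{\left(D,V \right)} = 7 \left(D - 1\right) \left(V + D\right) V = 7 \left(-1 + D\right) \left(D + V\right) V = 7 V \left(-1 + D\right) \left(D + V\right)$)
$K = 8944$ ($K = 6019 + 2925 = 8944$)
$K - \left(61 + E{\left(-10,9 \right)}\right) 87 = 8944 - \left(61 + 7 \cdot 9 \left(\left(-10\right)^{2} - -10 - 9 - 90\right)\right) 87 = 8944 - \left(61 + 7 \cdot 9 \left(100 + 10 - 9 - 90\right)\right) 87 = 8944 - \left(61 + 7 \cdot 9 \cdot 11\right) 87 = 8944 - \left(61 + 693\right) 87 = 8944 - 754 \cdot 87 = 8944 - 65598 = -56654$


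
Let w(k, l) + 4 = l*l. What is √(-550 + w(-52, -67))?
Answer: √3935 ≈ 62.730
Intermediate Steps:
w(k, l) = -4 + l² (w(k, l) = -4 + l*l = -4 + l²)
√(-550 + w(-52, -67)) = √(-550 + (-4 + (-67)²)) = √(-550 + (-4 + 4489)) = √(-550 + 4485) = √3935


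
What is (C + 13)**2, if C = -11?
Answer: 4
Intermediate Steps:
(C + 13)**2 = (-11 + 13)**2 = 2**2 = 4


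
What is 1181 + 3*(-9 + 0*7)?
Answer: 1154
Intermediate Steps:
1181 + 3*(-9 + 0*7) = 1181 + 3*(-9 + 0) = 1181 + 3*(-9) = 1181 - 27 = 1154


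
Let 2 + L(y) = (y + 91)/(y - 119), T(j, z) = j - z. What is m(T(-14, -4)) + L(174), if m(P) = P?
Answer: -79/11 ≈ -7.1818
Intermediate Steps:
L(y) = -2 + (91 + y)/(-119 + y) (L(y) = -2 + (y + 91)/(y - 119) = -2 + (91 + y)/(-119 + y))
m(T(-14, -4)) + L(174) = (-14 - 1*(-4)) + (329 - 1*174)/(-119 + 174) = (-14 + 4) + (329 - 174)/55 = -10 + (1/55)*155 = -10 + 31/11 = -79/11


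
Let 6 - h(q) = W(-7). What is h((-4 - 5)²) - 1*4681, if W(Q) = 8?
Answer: -4683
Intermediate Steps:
h(q) = -2 (h(q) = 6 - 1*8 = 6 - 8 = -2)
h((-4 - 5)²) - 1*4681 = -2 - 1*4681 = -2 - 4681 = -4683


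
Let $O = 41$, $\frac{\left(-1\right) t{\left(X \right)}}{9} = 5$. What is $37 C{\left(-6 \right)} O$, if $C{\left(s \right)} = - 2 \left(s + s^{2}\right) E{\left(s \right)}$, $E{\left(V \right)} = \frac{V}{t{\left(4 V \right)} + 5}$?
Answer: $-13653$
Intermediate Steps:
$t{\left(X \right)} = -45$ ($t{\left(X \right)} = \left(-9\right) 5 = -45$)
$E{\left(V \right)} = - \frac{V}{40}$ ($E{\left(V \right)} = \frac{V}{-45 + 5} = \frac{V}{-40} = V \left(- \frac{1}{40}\right) = - \frac{V}{40}$)
$C{\left(s \right)} = - \frac{s \left(- 2 s - 2 s^{2}\right)}{40}$ ($C{\left(s \right)} = - 2 \left(s + s^{2}\right) \left(- \frac{s}{40}\right) = \left(- 2 s - 2 s^{2}\right) \left(- \frac{s}{40}\right) = - \frac{s \left(- 2 s - 2 s^{2}\right)}{40}$)
$37 C{\left(-6 \right)} O = 37 \frac{\left(-6\right)^{2} \left(1 - 6\right)}{20} \cdot 41 = 37 \cdot \frac{1}{20} \cdot 36 \left(-5\right) 41 = 37 \left(-9\right) 41 = \left(-333\right) 41 = -13653$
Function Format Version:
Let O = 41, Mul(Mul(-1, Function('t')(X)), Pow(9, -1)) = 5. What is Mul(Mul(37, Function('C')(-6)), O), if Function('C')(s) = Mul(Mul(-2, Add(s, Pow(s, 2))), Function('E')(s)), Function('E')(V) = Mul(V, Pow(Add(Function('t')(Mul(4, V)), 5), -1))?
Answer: -13653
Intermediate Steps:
Function('t')(X) = -45 (Function('t')(X) = Mul(-9, 5) = -45)
Function('E')(V) = Mul(Rational(-1, 40), V) (Function('E')(V) = Mul(V, Pow(Add(-45, 5), -1)) = Mul(V, Pow(-40, -1)) = Mul(V, Rational(-1, 40)) = Mul(Rational(-1, 40), V))
Function('C')(s) = Mul(Rational(-1, 40), s, Add(Mul(-2, s), Mul(-2, Pow(s, 2)))) (Function('C')(s) = Mul(Mul(-2, Add(s, Pow(s, 2))), Mul(Rational(-1, 40), s)) = Mul(Add(Mul(-2, s), Mul(-2, Pow(s, 2))), Mul(Rational(-1, 40), s)) = Mul(Rational(-1, 40), s, Add(Mul(-2, s), Mul(-2, Pow(s, 2)))))
Mul(Mul(37, Function('C')(-6)), O) = Mul(Mul(37, Mul(Rational(1, 20), Pow(-6, 2), Add(1, -6))), 41) = Mul(Mul(37, Mul(Rational(1, 20), 36, -5)), 41) = Mul(Mul(37, -9), 41) = Mul(-333, 41) = -13653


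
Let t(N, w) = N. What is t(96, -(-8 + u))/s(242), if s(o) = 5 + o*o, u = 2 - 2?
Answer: 32/19523 ≈ 0.0016391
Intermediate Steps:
u = 0
s(o) = 5 + o**2
t(96, -(-8 + u))/s(242) = 96/(5 + 242**2) = 96/(5 + 58564) = 96/58569 = 96*(1/58569) = 32/19523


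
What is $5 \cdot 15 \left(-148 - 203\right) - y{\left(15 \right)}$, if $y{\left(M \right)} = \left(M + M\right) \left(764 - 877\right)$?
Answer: $-22935$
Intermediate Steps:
$y{\left(M \right)} = - 226 M$ ($y{\left(M \right)} = 2 M \left(-113\right) = - 226 M$)
$5 \cdot 15 \left(-148 - 203\right) - y{\left(15 \right)} = 5 \cdot 15 \left(-148 - 203\right) - \left(-226\right) 15 = 75 \left(-351\right) - -3390 = -26325 + 3390 = -22935$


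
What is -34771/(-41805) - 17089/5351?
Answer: -528346024/223698555 ≈ -2.3619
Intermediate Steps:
-34771/(-41805) - 17089/5351 = -34771*(-1/41805) - 17089*1/5351 = 34771/41805 - 17089/5351 = -528346024/223698555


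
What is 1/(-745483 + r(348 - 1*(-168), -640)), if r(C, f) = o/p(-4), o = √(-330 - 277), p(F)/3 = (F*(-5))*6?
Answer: -96614596800/72024539466255007 - 360*I*√607/72024539466255007 ≈ -1.3414e-6 - 1.2314e-13*I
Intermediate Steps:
p(F) = -90*F (p(F) = 3*((F*(-5))*6) = 3*(-5*F*6) = 3*(-30*F) = -90*F)
o = I*√607 (o = √(-607) = I*√607 ≈ 24.637*I)
r(C, f) = I*√607/360 (r(C, f) = (I*√607)/((-90*(-4))) = (I*√607)/360 = (I*√607)*(1/360) = I*√607/360)
1/(-745483 + r(348 - 1*(-168), -640)) = 1/(-745483 + I*√607/360)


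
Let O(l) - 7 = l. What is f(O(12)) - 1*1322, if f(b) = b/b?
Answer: -1321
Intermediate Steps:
O(l) = 7 + l
f(b) = 1
f(O(12)) - 1*1322 = 1 - 1*1322 = 1 - 1322 = -1321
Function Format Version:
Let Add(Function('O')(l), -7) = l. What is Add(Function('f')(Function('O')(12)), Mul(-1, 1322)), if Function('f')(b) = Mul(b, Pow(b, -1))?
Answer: -1321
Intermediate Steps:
Function('O')(l) = Add(7, l)
Function('f')(b) = 1
Add(Function('f')(Function('O')(12)), Mul(-1, 1322)) = Add(1, Mul(-1, 1322)) = Add(1, -1322) = -1321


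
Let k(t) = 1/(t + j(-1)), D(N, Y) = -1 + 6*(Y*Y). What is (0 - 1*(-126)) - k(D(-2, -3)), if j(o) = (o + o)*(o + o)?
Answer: 7181/57 ≈ 125.98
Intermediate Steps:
j(o) = 4*o**2 (j(o) = (2*o)*(2*o) = 4*o**2)
D(N, Y) = -1 + 6*Y**2
k(t) = 1/(4 + t) (k(t) = 1/(t + 4*(-1)**2) = 1/(t + 4*1) = 1/(t + 4) = 1/(4 + t))
(0 - 1*(-126)) - k(D(-2, -3)) = (0 - 1*(-126)) - 1/(4 + (-1 + 6*(-3)**2)) = (0 + 126) - 1/(4 + (-1 + 6*9)) = 126 - 1/(4 + (-1 + 54)) = 126 - 1/(4 + 53) = 126 - 1/57 = 7181/57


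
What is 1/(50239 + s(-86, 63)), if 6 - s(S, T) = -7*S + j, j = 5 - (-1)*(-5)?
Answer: 1/49643 ≈ 2.0144e-5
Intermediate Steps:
j = 0 (j = 5 - 1*5 = 5 - 5 = 0)
s(S, T) = 6 + 7*S (s(S, T) = 6 - (-7*S + 0) = 6 - (-7)*S = 6 + 7*S)
1/(50239 + s(-86, 63)) = 1/(50239 + (6 + 7*(-86))) = 1/(50239 + (6 - 602)) = 1/(50239 - 596) = 1/49643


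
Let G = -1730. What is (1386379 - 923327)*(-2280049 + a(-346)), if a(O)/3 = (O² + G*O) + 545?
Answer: -57198961352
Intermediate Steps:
a(O) = 1635 - 5190*O + 3*O² (a(O) = 3*((O² - 1730*O) + 545) = 3*(545 + O² - 1730*O) = 1635 - 5190*O + 3*O²)
(1386379 - 923327)*(-2280049 + a(-346)) = (1386379 - 923327)*(-2280049 + (1635 - 5190*(-346) + 3*(-346)²)) = 463052*(-2280049 + (1635 + 1795740 + 3*119716)) = 463052*(-2280049 + (1635 + 1795740 + 359148)) = 463052*(-2280049 + 2156523) = 463052*(-123526) = -57198961352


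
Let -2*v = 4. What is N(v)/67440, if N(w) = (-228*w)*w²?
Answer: 38/1405 ≈ 0.027046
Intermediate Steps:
v = -2 (v = -½*4 = -2)
N(w) = -228*w³
N(v)/67440 = -228*(-2)³/67440 = -228*(-8)*(1/67440) = 1824*(1/67440) = 38/1405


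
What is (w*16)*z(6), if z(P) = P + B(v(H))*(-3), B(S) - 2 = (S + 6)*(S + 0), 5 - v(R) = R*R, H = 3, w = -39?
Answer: -14976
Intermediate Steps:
v(R) = 5 - R**2 (v(R) = 5 - R*R = 5 - R**2)
B(S) = 2 + S*(6 + S) (B(S) = 2 + (S + 6)*(S + 0) = 2 + (6 + S)*S = 2 + S*(6 + S))
z(P) = 18 + P (z(P) = P + (2 + (5 - 1*3**2)**2 + 6*(5 - 1*3**2))*(-3) = P + (2 + (5 - 1*9)**2 + 6*(5 - 1*9))*(-3) = P + (2 + (5 - 9)**2 + 6*(5 - 9))*(-3) = P + (2 + (-4)**2 + 6*(-4))*(-3) = P + (2 + 16 - 24)*(-3) = P - 6*(-3) = P + 18 = 18 + P)
(w*16)*z(6) = (-39*16)*(18 + 6) = -624*24 = -14976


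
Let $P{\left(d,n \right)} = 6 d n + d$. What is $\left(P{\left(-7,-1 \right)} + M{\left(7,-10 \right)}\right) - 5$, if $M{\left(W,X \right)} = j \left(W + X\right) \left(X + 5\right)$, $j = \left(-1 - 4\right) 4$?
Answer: $-270$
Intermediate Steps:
$j = -20$ ($j = \left(-5\right) 4 = -20$)
$M{\left(W,X \right)} = - 20 \left(5 + X\right) \left(W + X\right)$ ($M{\left(W,X \right)} = - 20 \left(W + X\right) \left(X + 5\right) = - 20 \left(W + X\right) \left(5 + X\right) = - 20 \left(5 + X\right) \left(W + X\right)$)
$P{\left(d,n \right)} = d + 6 d n$ ($P{\left(d,n \right)} = 6 d n + d = d + 6 d n$)
$\left(P{\left(-7,-1 \right)} + M{\left(7,-10 \right)}\right) - 5 = \left(- 7 \left(1 + 6 \left(-1\right)\right) - \left(-300 - 1400 + 2000\right)\right) - 5 = \left(- 7 \left(1 - 6\right) + \left(-700 + 1000 - 2000 + 1400\right)\right) - 5 = \left(\left(-7\right) \left(-5\right) + \left(-700 + 1000 - 2000 + 1400\right)\right) - 5 = \left(35 - 300\right) - 5 = -265 - 5 = -270$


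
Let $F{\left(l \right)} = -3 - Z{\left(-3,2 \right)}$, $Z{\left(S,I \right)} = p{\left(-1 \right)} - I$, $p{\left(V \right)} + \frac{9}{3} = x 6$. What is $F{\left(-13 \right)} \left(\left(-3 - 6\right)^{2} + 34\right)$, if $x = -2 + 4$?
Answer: $-1150$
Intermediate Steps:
$x = 2$
$p{\left(V \right)} = 9$ ($p{\left(V \right)} = -3 + 2 \cdot 6 = -3 + 12 = 9$)
$Z{\left(S,I \right)} = 9 - I$
$F{\left(l \right)} = -10$ ($F{\left(l \right)} = -3 - \left(9 - 2\right) = -3 - 7 = -10$)
$F{\left(-13 \right)} \left(\left(-3 - 6\right)^{2} + 34\right) = - 10 \left(\left(-3 - 6\right)^{2} + 34\right) = - 10 \left(\left(-9\right)^{2} + 34\right) = - 10 \left(81 + 34\right) = \left(-10\right) 115 = -1150$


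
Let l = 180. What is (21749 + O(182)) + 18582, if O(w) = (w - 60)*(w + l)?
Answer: 84495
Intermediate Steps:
O(w) = (-60 + w)*(180 + w) (O(w) = (w - 60)*(w + 180) = (-60 + w)*(180 + w))
(21749 + O(182)) + 18582 = (21749 + (-10800 + 182² + 120*182)) + 18582 = (21749 + (-10800 + 33124 + 21840)) + 18582 = (21749 + 44164) + 18582 = 65913 + 18582 = 84495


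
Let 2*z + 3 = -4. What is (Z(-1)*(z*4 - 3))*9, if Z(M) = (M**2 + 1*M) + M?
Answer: 153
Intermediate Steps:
z = -7/2 (z = -3/2 + (1/2)*(-4) = -3/2 - 2 = -7/2 ≈ -3.5000)
Z(M) = M**2 + 2*M (Z(M) = (M**2 + M) + M = (M + M**2) + M = M**2 + 2*M)
(Z(-1)*(z*4 - 3))*9 = ((-(2 - 1))*(-7/2*4 - 3))*9 = ((-1*1)*(-14 - 3))*9 = -1*(-17)*9 = 17*9 = 153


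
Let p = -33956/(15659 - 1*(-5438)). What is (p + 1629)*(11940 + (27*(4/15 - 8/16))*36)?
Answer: 2010749816262/105485 ≈ 1.9062e+7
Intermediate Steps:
p = -33956/21097 (p = -33956/(15659 + 5438) = -33956/21097 ≈ -1.6095)
(p + 1629)*(11940 + (27*(4/15 - 8/16))*36) = (-33956/21097 + 1629)*(11940 + (27*(4/15 - 8/16))*36) = 34333057*(11940 + (27*(4*(1/15) - 8*1/16))*36)/21097 = 34333057*(11940 + (27*(4/15 - 1/2))*36)/21097 = 34333057*(11940 + (27*(-7/30))*36)/21097 = 34333057*(11940 - 63/10*36)/21097 = 34333057*(11940 - 1134/5)/21097 = (34333057/21097)*(58566/5) = 2010749816262/105485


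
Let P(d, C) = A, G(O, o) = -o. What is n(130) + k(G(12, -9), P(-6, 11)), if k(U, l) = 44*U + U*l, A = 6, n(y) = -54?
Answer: 396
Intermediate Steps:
P(d, C) = 6
n(130) + k(G(12, -9), P(-6, 11)) = -54 + (-1*(-9))*(44 + 6) = -54 + 9*50 = -54 + 450 = 396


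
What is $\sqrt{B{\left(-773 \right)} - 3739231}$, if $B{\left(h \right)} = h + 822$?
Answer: $i \sqrt{3739182} \approx 1933.7 i$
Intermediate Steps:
$B{\left(h \right)} = 822 + h$
$\sqrt{B{\left(-773 \right)} - 3739231} = \sqrt{\left(822 - 773\right) - 3739231} = \sqrt{49 - 3739231} = \sqrt{-3739182} = i \sqrt{3739182}$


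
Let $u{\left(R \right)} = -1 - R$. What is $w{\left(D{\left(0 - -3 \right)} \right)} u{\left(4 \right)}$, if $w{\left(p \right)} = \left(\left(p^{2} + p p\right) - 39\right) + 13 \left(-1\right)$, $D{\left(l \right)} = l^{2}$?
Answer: $-550$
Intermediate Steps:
$w{\left(p \right)} = -52 + 2 p^{2}$ ($w{\left(p \right)} = \left(\left(p^{2} + p^{2}\right) - 39\right) - 13 = \left(2 p^{2} - 39\right) - 13 = \left(-39 + 2 p^{2}\right) - 13 = -52 + 2 p^{2}$)
$w{\left(D{\left(0 - -3 \right)} \right)} u{\left(4 \right)} = \left(-52 + 2 \left(\left(0 - -3\right)^{2}\right)^{2}\right) \left(-1 - 4\right) = \left(-52 + 2 \left(\left(0 + 3\right)^{2}\right)^{2}\right) \left(-1 - 4\right) = \left(-52 + 2 \left(3^{2}\right)^{2}\right) \left(-5\right) = \left(-52 + 2 \cdot 9^{2}\right) \left(-5\right) = \left(-52 + 2 \cdot 81\right) \left(-5\right) = \left(-52 + 162\right) \left(-5\right) = 110 \left(-5\right) = -550$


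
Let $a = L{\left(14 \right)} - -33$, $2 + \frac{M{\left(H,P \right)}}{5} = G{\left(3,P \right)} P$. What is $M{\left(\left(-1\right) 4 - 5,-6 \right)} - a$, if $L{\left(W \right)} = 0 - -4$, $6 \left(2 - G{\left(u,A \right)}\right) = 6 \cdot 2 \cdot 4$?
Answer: $133$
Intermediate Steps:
$G{\left(u,A \right)} = -6$ ($G{\left(u,A \right)} = 2 - \frac{6 \cdot 2 \cdot 4}{6} = 2 - \frac{12 \cdot 4}{6} = 2 - 8 = -6$)
$L{\left(W \right)} = 4$ ($L{\left(W \right)} = 0 + 4 = 4$)
$M{\left(H,P \right)} = -10 - 30 P$ ($M{\left(H,P \right)} = -10 + 5 \left(- 6 P\right) = -10 - 30 P$)
$a = 37$ ($a = 4 - -33 = 4 + 33 = 37$)
$M{\left(\left(-1\right) 4 - 5,-6 \right)} - a = \left(-10 - -180\right) - 37 = \left(-10 + 180\right) - 37 = 170 - 37 = 133$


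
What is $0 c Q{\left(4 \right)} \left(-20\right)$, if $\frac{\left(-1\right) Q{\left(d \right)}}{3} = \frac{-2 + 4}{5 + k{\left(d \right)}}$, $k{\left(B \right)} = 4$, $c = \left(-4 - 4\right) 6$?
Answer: $0$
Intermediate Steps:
$c = -48$ ($c = \left(-8\right) 6 = -48$)
$Q{\left(d \right)} = - \frac{2}{3}$ ($Q{\left(d \right)} = - 3 \frac{-2 + 4}{5 + 4} = - 3 \cdot \frac{2}{9} = - 3 \cdot 2 \cdot \frac{1}{9} = \left(-3\right) \frac{2}{9} = - \frac{2}{3}$)
$0 c Q{\left(4 \right)} \left(-20\right) = 0 \left(-48\right) \left(- \frac{2}{3}\right) \left(-20\right) = 0 \left(- \frac{2}{3}\right) \left(-20\right) = 0 \left(-20\right) = 0$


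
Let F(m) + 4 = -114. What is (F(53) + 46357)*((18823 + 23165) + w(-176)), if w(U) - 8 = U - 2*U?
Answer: 1949991108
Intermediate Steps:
F(m) = -118 (F(m) = -4 - 114 = -118)
w(U) = 8 - U (w(U) = 8 + (U - 2*U) = 8 - U)
(F(53) + 46357)*((18823 + 23165) + w(-176)) = (-118 + 46357)*((18823 + 23165) + (8 - 1*(-176))) = 46239*(41988 + (8 + 176)) = 46239*(41988 + 184) = 46239*42172 = 1949991108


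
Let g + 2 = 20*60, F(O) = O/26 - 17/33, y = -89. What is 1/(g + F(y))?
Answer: 858/1024505 ≈ 0.00083748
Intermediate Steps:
F(O) = -17/33 + O/26 (F(O) = O*(1/26) - 17*1/33 = O/26 - 17/33 = -17/33 + O/26)
g = 1198 (g = -2 + 20*60 = -2 + 1200 = 1198)
1/(g + F(y)) = 1/(1198 + (-17/33 + (1/26)*(-89))) = 1/(1198 + (-17/33 - 89/26)) = 1/(1198 - 3379/858) = 1/(1024505/858) = 858/1024505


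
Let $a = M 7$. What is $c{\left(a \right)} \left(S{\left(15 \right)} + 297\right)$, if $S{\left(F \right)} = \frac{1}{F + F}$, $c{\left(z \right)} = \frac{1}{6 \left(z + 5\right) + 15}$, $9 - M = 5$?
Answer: $\frac{8911}{6390} \approx 1.3945$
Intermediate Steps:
$M = 4$ ($M = 9 - 5 = 4$)
$a = 28$ ($a = 4 \cdot 7 = 28$)
$c{\left(z \right)} = \frac{1}{45 + 6 z}$ ($c{\left(z \right)} = \frac{1}{6 \left(5 + z\right) + 15} = \frac{1}{\left(30 + 6 z\right) + 15} = \frac{1}{45 + 6 z}$)
$S{\left(F \right)} = \frac{1}{2 F}$
$c{\left(a \right)} \left(S{\left(15 \right)} + 297\right) = \frac{1}{3 \left(15 + 2 \cdot 28\right)} \left(\frac{1}{2 \cdot 15} + 297\right) = \frac{1}{3 \left(15 + 56\right)} \left(\frac{1}{2} \cdot \frac{1}{15} + 297\right) = \frac{1}{3 \cdot 71} \left(\frac{1}{30} + 297\right) = \frac{1}{3} \cdot \frac{1}{71} \cdot \frac{8911}{30} = \frac{1}{213} \cdot \frac{8911}{30} = \frac{8911}{6390}$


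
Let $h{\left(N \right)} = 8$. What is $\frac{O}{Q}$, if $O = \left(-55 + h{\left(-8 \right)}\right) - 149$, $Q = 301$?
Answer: $- \frac{28}{43} \approx -0.65116$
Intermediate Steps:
$O = -196$ ($O = \left(-55 + 8\right) - 149 = -47 - 149 = -196$)
$\frac{O}{Q} = - \frac{196}{301} = \left(-196\right) \frac{1}{301} = - \frac{28}{43}$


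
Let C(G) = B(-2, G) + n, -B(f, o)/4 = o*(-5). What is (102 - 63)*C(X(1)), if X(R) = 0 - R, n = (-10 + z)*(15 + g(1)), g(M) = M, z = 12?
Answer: 468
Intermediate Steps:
B(f, o) = 20*o (B(f, o) = -4*o*(-5) = -(-20)*o = 20*o)
n = 32 (n = (-10 + 12)*(15 + 1) = 2*16 = 32)
X(R) = -R
C(G) = 32 + 20*G (C(G) = 20*G + 32 = 32 + 20*G)
(102 - 63)*C(X(1)) = (102 - 63)*(32 + 20*(-1*1)) = 39*(32 + 20*(-1)) = 39*(32 - 20) = 39*12 = 468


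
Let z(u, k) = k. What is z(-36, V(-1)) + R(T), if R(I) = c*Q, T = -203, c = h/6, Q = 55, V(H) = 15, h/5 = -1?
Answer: -185/6 ≈ -30.833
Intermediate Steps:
h = -5 (h = 5*(-1) = -5)
c = -5/6 ≈ -0.83333
R(I) = -275/6 (R(I) = -5/6*55 = -275/6)
z(-36, V(-1)) + R(T) = 15 - 275/6 = -185/6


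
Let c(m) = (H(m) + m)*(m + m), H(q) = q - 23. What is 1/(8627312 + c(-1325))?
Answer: 1/15710762 ≈ 6.3651e-8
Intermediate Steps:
H(q) = -23 + q
c(m) = 2*m*(-23 + 2*m) (c(m) = ((-23 + m) + m)*(m + m) = (-23 + 2*m)*(2*m) = 2*m*(-23 + 2*m))
1/(8627312 + c(-1325)) = 1/(8627312 + 2*(-1325)*(-23 + 2*(-1325))) = 1/(8627312 + 2*(-1325)*(-23 - 2650)) = 1/(8627312 + 2*(-1325)*(-2673)) = 1/(8627312 + 7083450) = 1/15710762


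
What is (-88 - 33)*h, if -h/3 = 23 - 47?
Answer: -8712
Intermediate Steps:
h = 72 (h = -3*(23 - 47) = -3*(-24) = 72)
(-88 - 33)*h = (-88 - 33)*72 = -121*72 = -8712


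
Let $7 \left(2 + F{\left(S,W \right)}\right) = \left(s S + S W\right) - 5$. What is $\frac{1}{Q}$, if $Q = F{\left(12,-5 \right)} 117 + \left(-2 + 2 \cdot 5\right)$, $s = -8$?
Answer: $- \frac{1}{2917} \approx -0.00034282$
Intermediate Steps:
$F{\left(S,W \right)} = - \frac{19}{7} - \frac{8 S}{7} + \frac{S W}{7}$ ($F{\left(S,W \right)} = -2 + \frac{\left(- 8 S + S W\right) - 5}{7} = -2 + \frac{-5 - 8 S + S W}{7} = -2 - \left(\frac{5}{7} + \frac{8 S}{7} - \frac{S W}{7}\right) = - \frac{19}{7} - \frac{8 S}{7} + \frac{S W}{7}$)
$Q = -2917$ ($Q = \left(- \frac{19}{7} - \frac{96}{7} + \frac{1}{7} \cdot 12 \left(-5\right)\right) 117 + \left(-2 + 2 \cdot 5\right) = \left(- \frac{19}{7} - \frac{96}{7} - \frac{60}{7}\right) 117 + \left(-2 + 10\right) = \left(-25\right) 117 + 8 = -2925 + 8 = -2917$)
$\frac{1}{Q} = \frac{1}{-2917} = - \frac{1}{2917}$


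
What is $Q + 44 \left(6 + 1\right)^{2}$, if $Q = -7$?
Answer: $2149$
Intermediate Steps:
$Q + 44 \left(6 + 1\right)^{2} = -7 + 44 \left(6 + 1\right)^{2} = -7 + 44 \cdot 7^{2} = -7 + 44 \cdot 49 = -7 + 2156 = 2149$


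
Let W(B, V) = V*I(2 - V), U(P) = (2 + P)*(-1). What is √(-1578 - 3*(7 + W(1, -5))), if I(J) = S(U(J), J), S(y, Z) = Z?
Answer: 3*I*√166 ≈ 38.652*I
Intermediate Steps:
U(P) = -2 - P
I(J) = J
W(B, V) = V*(2 - V)
√(-1578 - 3*(7 + W(1, -5))) = √(-1578 - 3*(7 - 5*(2 - 1*(-5)))) = √(-1578 - 3*(7 - 5*(2 + 5))) = √(-1578 - 3*(7 - 5*7)) = √(-1578 - 3*(7 - 35)) = √(-1578 - 3*(-28)) = √(-1578 + 84) = √(-1494) = 3*I*√166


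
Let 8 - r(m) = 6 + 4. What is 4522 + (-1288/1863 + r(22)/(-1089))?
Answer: 44313364/9801 ≈ 4521.3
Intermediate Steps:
r(m) = -2 (r(m) = 8 - (6 + 4) = 8 - 1*10 = 8 - 10 = -2)
4522 + (-1288/1863 + r(22)/(-1089)) = 4522 + (-1288/1863 - 2/(-1089)) = 4522 + (-1288*1/1863 - 2*(-1/1089)) = 4522 + (-56/81 + 2/1089) = 4522 - 6758/9801 = 44313364/9801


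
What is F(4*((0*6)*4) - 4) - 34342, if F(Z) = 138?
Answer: -34204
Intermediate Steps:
F(4*((0*6)*4) - 4) - 34342 = 138 - 34342 = -34204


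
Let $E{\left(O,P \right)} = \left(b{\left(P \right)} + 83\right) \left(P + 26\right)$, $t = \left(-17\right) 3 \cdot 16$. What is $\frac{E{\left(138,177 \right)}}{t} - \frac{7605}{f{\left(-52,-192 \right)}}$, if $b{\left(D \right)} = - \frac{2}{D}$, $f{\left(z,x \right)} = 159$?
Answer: $- \frac{524174071}{7654896} \approx -68.476$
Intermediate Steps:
$t = -816$ ($t = \left(-51\right) 16 = -816$)
$E{\left(O,P \right)} = \left(26 + P\right) \left(83 - \frac{2}{P}\right)$ ($E{\left(O,P \right)} = \left(- \frac{2}{P} + 83\right) \left(P + 26\right) = \left(83 - \frac{2}{P}\right) \left(26 + P\right) = \left(26 + P\right) \left(83 - \frac{2}{P}\right)$)
$\frac{E{\left(138,177 \right)}}{t} - \frac{7605}{f{\left(-52,-192 \right)}} = \frac{2156 - \frac{52}{177} + 83 \cdot 177}{-816} - \frac{7605}{159} = \left(2156 - \frac{52}{177} + 14691\right) \left(- \frac{1}{816}\right) - \frac{2535}{53} = \frac{2981867}{177} \left(- \frac{1}{816}\right) - \frac{2535}{53} = - \frac{2981867}{144432} - \frac{2535}{53} = - \frac{524174071}{7654896}$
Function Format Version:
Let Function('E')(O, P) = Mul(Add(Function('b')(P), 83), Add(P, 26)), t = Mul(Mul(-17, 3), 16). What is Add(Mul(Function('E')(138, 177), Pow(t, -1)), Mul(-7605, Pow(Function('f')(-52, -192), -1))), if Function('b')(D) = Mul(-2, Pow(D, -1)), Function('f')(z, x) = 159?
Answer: Rational(-524174071, 7654896) ≈ -68.476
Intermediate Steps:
t = -816 (t = Mul(-51, 16) = -816)
Function('E')(O, P) = Mul(Add(26, P), Add(83, Mul(-2, Pow(P, -1)))) (Function('E')(O, P) = Mul(Add(Mul(-2, Pow(P, -1)), 83), Add(P, 26)) = Mul(Add(83, Mul(-2, Pow(P, -1))), Add(26, P)) = Mul(Add(26, P), Add(83, Mul(-2, Pow(P, -1)))))
Add(Mul(Function('E')(138, 177), Pow(t, -1)), Mul(-7605, Pow(Function('f')(-52, -192), -1))) = Add(Mul(Add(2156, Mul(-52, Pow(177, -1)), Mul(83, 177)), Pow(-816, -1)), Mul(-7605, Pow(159, -1))) = Add(Mul(Add(2156, Mul(-52, Rational(1, 177)), 14691), Rational(-1, 816)), Mul(-7605, Rational(1, 159))) = Add(Mul(Add(2156, Rational(-52, 177), 14691), Rational(-1, 816)), Rational(-2535, 53)) = Add(Mul(Rational(2981867, 177), Rational(-1, 816)), Rational(-2535, 53)) = Add(Rational(-2981867, 144432), Rational(-2535, 53)) = Rational(-524174071, 7654896)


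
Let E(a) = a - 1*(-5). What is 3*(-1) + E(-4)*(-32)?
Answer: -35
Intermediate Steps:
E(a) = 5 + a (E(a) = a + 5 = 5 + a)
3*(-1) + E(-4)*(-32) = 3*(-1) + (5 - 4)*(-32) = -3 + 1*(-32) = -3 - 32 = -35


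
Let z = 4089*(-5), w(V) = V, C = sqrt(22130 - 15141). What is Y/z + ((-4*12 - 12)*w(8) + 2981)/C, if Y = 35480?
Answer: -7096/4089 + 2501*sqrt(6989)/6989 ≈ 28.181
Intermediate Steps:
C = sqrt(6989) ≈ 83.600
z = -20445
Y/z + ((-4*12 - 12)*w(8) + 2981)/C = 35480/(-20445) + ((-4*12 - 12)*8 + 2981)/(sqrt(6989)) = 35480*(-1/20445) + ((-48 - 12)*8 + 2981)*(sqrt(6989)/6989) = -7096/4089 + (-60*8 + 2981)*(sqrt(6989)/6989) = -7096/4089 + (-480 + 2981)*(sqrt(6989)/6989) = -7096/4089 + 2501*(sqrt(6989)/6989) = -7096/4089 + 2501*sqrt(6989)/6989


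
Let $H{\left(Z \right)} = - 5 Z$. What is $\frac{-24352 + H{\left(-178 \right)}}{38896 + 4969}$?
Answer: $- \frac{23462}{43865} \approx -0.53487$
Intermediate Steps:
$\frac{-24352 + H{\left(-178 \right)}}{38896 + 4969} = \frac{-24352 - -890}{38896 + 4969} = \frac{-24352 + 890}{43865} = \left(-23462\right) \frac{1}{43865} = - \frac{23462}{43865}$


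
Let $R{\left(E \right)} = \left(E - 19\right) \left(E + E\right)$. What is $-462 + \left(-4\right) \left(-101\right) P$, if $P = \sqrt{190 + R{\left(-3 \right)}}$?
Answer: $-462 + 404 \sqrt{322} \approx 6787.5$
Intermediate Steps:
$R{\left(E \right)} = 2 E \left(-19 + E\right)$ ($R{\left(E \right)} = \left(-19 + E\right) 2 E = 2 E \left(-19 + E\right)$)
$P = \sqrt{322}$ ($P = \sqrt{190 + 2 \left(-3\right) \left(-19 - 3\right)} = \sqrt{190 + 2 \left(-3\right) \left(-22\right)} = \sqrt{190 + 132} = \sqrt{322} \approx 17.944$)
$-462 + \left(-4\right) \left(-101\right) P = -462 + \left(-4\right) \left(-101\right) \sqrt{322} = -462 + 404 \sqrt{322}$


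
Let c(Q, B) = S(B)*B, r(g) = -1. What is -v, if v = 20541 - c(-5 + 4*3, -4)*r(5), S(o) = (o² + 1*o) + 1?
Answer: -20489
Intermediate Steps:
S(o) = 1 + o + o² (S(o) = (o² + o) + 1 = (o + o²) + 1 = 1 + o + o²)
c(Q, B) = B*(1 + B + B²) (c(Q, B) = (1 + B + B²)*B = B*(1 + B + B²))
v = 20489 (v = 20541 - (-4*(1 - 4 + (-4)²))*(-1) = 20541 - (-4*(1 - 4 + 16))*(-1) = 20541 - (-4*13)*(-1) = 20541 - (-52)*(-1) = 20541 - 1*52 = 20541 - 52 = 20489)
-v = -1*20489 = -20489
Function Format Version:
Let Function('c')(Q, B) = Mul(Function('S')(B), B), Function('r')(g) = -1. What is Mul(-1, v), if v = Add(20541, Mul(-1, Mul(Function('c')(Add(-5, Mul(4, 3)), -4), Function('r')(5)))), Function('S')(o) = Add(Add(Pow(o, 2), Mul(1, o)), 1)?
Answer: -20489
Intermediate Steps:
Function('S')(o) = Add(1, o, Pow(o, 2)) (Function('S')(o) = Add(Add(Pow(o, 2), o), 1) = Add(Add(o, Pow(o, 2)), 1) = Add(1, o, Pow(o, 2)))
Function('c')(Q, B) = Mul(B, Add(1, B, Pow(B, 2))) (Function('c')(Q, B) = Mul(Add(1, B, Pow(B, 2)), B) = Mul(B, Add(1, B, Pow(B, 2))))
v = 20489 (v = Add(20541, Mul(-1, Mul(Mul(-4, Add(1, -4, Pow(-4, 2))), -1))) = Add(20541, Mul(-1, Mul(Mul(-4, Add(1, -4, 16)), -1))) = Add(20541, Mul(-1, Mul(Mul(-4, 13), -1))) = Add(20541, Mul(-1, Mul(-52, -1))) = Add(20541, Mul(-1, 52)) = Add(20541, -52) = 20489)
Mul(-1, v) = Mul(-1, 20489) = -20489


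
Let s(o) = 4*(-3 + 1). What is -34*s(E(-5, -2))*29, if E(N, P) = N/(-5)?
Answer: 7888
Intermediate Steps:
E(N, P) = -N/5 (E(N, P) = N*(-1/5) = -N/5)
s(o) = -8 (s(o) = 4*(-2) = -8)
-34*s(E(-5, -2))*29 = -34*(-8)*29 = 272*29 = 7888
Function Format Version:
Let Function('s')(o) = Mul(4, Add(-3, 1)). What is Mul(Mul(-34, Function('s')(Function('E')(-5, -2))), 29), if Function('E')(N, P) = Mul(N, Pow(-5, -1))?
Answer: 7888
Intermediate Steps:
Function('E')(N, P) = Mul(Rational(-1, 5), N) (Function('E')(N, P) = Mul(N, Rational(-1, 5)) = Mul(Rational(-1, 5), N))
Function('s')(o) = -8 (Function('s')(o) = Mul(4, -2) = -8)
Mul(Mul(-34, Function('s')(Function('E')(-5, -2))), 29) = Mul(Mul(-34, -8), 29) = Mul(272, 29) = 7888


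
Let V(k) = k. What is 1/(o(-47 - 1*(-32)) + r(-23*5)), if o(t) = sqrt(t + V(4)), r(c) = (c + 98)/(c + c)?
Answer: 3910/582189 - 52900*I*sqrt(11)/582189 ≈ 0.006716 - 0.30136*I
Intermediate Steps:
r(c) = (98 + c)/(2*c) (r(c) = (98 + c)/((2*c)) = (98 + c)*(1/(2*c)) = (98 + c)/(2*c))
o(t) = sqrt(4 + t) (o(t) = sqrt(t + 4) = sqrt(4 + t))
1/(o(-47 - 1*(-32)) + r(-23*5)) = 1/(sqrt(4 + (-47 - 1*(-32))) + (98 - 23*5)/(2*((-23*5)))) = 1/(sqrt(4 + (-47 + 32)) + (1/2)*(98 - 115)/(-115)) = 1/(sqrt(4 - 15) + (1/2)*(-1/115)*(-17)) = 1/(sqrt(-11) + 17/230) = 1/(I*sqrt(11) + 17/230) = 1/(17/230 + I*sqrt(11))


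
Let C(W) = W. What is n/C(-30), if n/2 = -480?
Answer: 32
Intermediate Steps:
n = -960 (n = 2*(-480) = -960)
n/C(-30) = -960/(-30) = -960*(-1/30) = 32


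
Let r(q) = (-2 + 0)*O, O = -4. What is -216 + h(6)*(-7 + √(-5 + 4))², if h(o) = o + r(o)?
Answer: 456 - 196*I ≈ 456.0 - 196.0*I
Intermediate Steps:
r(q) = 8 (r(q) = (-2 + 0)*(-4) = -2*(-4) = 8)
h(o) = 8 + o (h(o) = o + 8 = 8 + o)
-216 + h(6)*(-7 + √(-5 + 4))² = -216 + (8 + 6)*(-7 + √(-5 + 4))² = -216 + 14*(-7 + √(-1))² = -216 + 14*(-7 + I)²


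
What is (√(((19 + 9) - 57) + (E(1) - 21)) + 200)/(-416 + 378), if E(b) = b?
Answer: -100/19 - 7*I/38 ≈ -5.2632 - 0.18421*I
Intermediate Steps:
(√(((19 + 9) - 57) + (E(1) - 21)) + 200)/(-416 + 378) = (√(((19 + 9) - 57) + (1 - 21)) + 200)/(-416 + 378) = (√((28 - 57) - 20) + 200)/(-38) = (√(-29 - 20) + 200)*(-1/38) = (√(-49) + 200)*(-1/38) = (7*I + 200)*(-1/38) = (200 + 7*I)*(-1/38) = -100/19 - 7*I/38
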